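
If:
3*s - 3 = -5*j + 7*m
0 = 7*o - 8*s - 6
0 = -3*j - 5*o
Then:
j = -40*s/21 - 10/7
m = -137*s/147 - 71/49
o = 8*s/7 + 6/7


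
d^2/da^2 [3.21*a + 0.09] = 0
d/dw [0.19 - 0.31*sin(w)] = -0.31*cos(w)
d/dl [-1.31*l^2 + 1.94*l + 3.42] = 1.94 - 2.62*l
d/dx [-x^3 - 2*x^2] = x*(-3*x - 4)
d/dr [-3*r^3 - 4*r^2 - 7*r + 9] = -9*r^2 - 8*r - 7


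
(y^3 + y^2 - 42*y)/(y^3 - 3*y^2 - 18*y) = (y + 7)/(y + 3)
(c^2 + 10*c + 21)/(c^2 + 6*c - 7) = (c + 3)/(c - 1)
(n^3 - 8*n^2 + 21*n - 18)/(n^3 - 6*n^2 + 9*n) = (n - 2)/n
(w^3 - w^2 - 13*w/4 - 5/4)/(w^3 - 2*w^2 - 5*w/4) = (w + 1)/w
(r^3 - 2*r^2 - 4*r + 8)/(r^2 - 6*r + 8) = (r^2 - 4)/(r - 4)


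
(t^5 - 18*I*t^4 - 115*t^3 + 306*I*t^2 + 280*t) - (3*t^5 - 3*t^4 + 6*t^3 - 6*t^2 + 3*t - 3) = -2*t^5 + 3*t^4 - 18*I*t^4 - 121*t^3 + 6*t^2 + 306*I*t^2 + 277*t + 3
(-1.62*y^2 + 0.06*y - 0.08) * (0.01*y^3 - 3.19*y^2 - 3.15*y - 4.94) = -0.0162*y^5 + 5.1684*y^4 + 4.9108*y^3 + 8.069*y^2 - 0.0444*y + 0.3952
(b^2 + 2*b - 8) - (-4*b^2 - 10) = 5*b^2 + 2*b + 2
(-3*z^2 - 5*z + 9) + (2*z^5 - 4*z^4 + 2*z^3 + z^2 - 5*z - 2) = 2*z^5 - 4*z^4 + 2*z^3 - 2*z^2 - 10*z + 7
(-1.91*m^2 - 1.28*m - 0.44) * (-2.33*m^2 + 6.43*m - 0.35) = 4.4503*m^4 - 9.2989*m^3 - 6.5367*m^2 - 2.3812*m + 0.154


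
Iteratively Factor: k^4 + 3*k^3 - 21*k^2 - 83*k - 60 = (k + 4)*(k^3 - k^2 - 17*k - 15) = (k + 3)*(k + 4)*(k^2 - 4*k - 5) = (k + 1)*(k + 3)*(k + 4)*(k - 5)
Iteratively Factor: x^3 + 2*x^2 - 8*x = (x)*(x^2 + 2*x - 8) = x*(x - 2)*(x + 4)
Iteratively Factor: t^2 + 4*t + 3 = (t + 3)*(t + 1)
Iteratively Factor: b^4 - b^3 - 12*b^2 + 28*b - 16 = (b + 4)*(b^3 - 5*b^2 + 8*b - 4) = (b - 2)*(b + 4)*(b^2 - 3*b + 2) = (b - 2)^2*(b + 4)*(b - 1)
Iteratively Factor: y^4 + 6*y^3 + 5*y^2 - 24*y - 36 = (y - 2)*(y^3 + 8*y^2 + 21*y + 18) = (y - 2)*(y + 3)*(y^2 + 5*y + 6) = (y - 2)*(y + 3)^2*(y + 2)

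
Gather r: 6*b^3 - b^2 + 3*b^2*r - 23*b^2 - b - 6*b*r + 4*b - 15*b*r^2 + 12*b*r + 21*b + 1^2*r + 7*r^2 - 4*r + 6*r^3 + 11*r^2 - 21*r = 6*b^3 - 24*b^2 + 24*b + 6*r^3 + r^2*(18 - 15*b) + r*(3*b^2 + 6*b - 24)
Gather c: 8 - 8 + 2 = 2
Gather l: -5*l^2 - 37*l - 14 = -5*l^2 - 37*l - 14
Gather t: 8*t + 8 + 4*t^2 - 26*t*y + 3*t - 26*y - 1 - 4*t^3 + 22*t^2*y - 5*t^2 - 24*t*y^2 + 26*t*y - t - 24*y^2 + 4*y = -4*t^3 + t^2*(22*y - 1) + t*(10 - 24*y^2) - 24*y^2 - 22*y + 7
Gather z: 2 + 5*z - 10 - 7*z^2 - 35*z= -7*z^2 - 30*z - 8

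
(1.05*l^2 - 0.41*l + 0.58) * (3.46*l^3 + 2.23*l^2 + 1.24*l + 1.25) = 3.633*l^5 + 0.9229*l^4 + 2.3945*l^3 + 2.0975*l^2 + 0.2067*l + 0.725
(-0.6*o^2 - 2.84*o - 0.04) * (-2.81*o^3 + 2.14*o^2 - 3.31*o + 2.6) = 1.686*o^5 + 6.6964*o^4 - 3.9792*o^3 + 7.7548*o^2 - 7.2516*o - 0.104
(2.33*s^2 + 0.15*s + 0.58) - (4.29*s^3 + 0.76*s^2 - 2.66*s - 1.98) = -4.29*s^3 + 1.57*s^2 + 2.81*s + 2.56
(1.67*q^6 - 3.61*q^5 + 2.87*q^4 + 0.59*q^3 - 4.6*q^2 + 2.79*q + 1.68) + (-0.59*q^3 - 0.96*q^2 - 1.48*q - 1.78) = 1.67*q^6 - 3.61*q^5 + 2.87*q^4 - 5.56*q^2 + 1.31*q - 0.1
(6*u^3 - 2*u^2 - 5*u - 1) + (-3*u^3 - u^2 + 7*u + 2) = 3*u^3 - 3*u^2 + 2*u + 1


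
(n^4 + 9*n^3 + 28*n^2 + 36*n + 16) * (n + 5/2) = n^5 + 23*n^4/2 + 101*n^3/2 + 106*n^2 + 106*n + 40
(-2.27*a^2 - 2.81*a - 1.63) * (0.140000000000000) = -0.3178*a^2 - 0.3934*a - 0.2282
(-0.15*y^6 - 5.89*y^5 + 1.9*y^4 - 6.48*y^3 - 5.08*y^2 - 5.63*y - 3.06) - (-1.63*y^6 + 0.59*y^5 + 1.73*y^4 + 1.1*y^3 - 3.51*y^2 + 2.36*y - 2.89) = 1.48*y^6 - 6.48*y^5 + 0.17*y^4 - 7.58*y^3 - 1.57*y^2 - 7.99*y - 0.17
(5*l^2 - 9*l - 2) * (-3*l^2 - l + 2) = -15*l^4 + 22*l^3 + 25*l^2 - 16*l - 4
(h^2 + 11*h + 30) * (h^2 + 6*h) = h^4 + 17*h^3 + 96*h^2 + 180*h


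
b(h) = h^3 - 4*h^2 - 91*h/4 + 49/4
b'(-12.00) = 505.25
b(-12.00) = -2018.75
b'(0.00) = -22.75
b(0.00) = 12.25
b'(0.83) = -27.32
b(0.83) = -8.82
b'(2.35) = -24.98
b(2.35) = -50.32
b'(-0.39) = -19.17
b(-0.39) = 20.45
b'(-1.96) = 4.45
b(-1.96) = 33.94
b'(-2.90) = 25.68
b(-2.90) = 20.20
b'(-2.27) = 10.87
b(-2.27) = 31.58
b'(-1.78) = 1.00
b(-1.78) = 34.43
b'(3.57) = -13.08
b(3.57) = -74.45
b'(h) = 3*h^2 - 8*h - 91/4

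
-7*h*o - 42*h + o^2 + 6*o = (-7*h + o)*(o + 6)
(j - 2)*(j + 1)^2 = j^3 - 3*j - 2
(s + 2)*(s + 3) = s^2 + 5*s + 6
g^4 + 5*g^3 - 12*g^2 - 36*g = g*(g - 3)*(g + 2)*(g + 6)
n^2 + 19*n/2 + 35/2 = (n + 5/2)*(n + 7)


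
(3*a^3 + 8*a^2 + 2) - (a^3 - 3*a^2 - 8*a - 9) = 2*a^3 + 11*a^2 + 8*a + 11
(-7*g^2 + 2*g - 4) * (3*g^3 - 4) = -21*g^5 + 6*g^4 - 12*g^3 + 28*g^2 - 8*g + 16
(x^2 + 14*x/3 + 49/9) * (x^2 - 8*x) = x^4 - 10*x^3/3 - 287*x^2/9 - 392*x/9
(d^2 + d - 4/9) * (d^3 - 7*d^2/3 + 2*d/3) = d^5 - 4*d^4/3 - 19*d^3/9 + 46*d^2/27 - 8*d/27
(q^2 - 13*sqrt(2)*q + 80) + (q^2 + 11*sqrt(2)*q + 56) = 2*q^2 - 2*sqrt(2)*q + 136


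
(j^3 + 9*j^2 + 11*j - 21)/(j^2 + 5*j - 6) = (j^2 + 10*j + 21)/(j + 6)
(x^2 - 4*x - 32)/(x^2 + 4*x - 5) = (x^2 - 4*x - 32)/(x^2 + 4*x - 5)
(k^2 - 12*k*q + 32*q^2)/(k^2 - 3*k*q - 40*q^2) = (k - 4*q)/(k + 5*q)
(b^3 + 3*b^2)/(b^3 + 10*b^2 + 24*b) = b*(b + 3)/(b^2 + 10*b + 24)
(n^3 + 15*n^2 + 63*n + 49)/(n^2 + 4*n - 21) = (n^2 + 8*n + 7)/(n - 3)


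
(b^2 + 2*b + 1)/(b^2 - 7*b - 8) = (b + 1)/(b - 8)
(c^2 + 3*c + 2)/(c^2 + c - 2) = (c + 1)/(c - 1)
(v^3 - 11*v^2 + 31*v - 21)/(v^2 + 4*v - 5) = (v^2 - 10*v + 21)/(v + 5)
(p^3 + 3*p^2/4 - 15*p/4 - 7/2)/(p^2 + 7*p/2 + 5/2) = (4*p^2 - p - 14)/(2*(2*p + 5))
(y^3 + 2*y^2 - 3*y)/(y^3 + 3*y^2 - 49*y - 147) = y*(y - 1)/(y^2 - 49)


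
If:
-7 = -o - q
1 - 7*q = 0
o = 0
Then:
No Solution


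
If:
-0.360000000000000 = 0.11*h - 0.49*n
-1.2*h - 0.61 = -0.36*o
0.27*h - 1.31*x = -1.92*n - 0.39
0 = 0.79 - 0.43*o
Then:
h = 0.04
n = 0.74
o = 1.84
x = 1.40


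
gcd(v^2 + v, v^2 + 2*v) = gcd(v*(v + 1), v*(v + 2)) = v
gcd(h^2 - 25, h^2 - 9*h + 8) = 1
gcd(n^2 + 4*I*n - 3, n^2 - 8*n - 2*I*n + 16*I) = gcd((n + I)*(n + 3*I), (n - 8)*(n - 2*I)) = 1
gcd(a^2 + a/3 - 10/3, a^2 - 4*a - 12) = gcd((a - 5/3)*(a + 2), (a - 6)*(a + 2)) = a + 2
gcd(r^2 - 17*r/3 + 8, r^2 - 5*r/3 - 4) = r - 3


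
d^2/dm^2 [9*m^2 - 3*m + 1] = 18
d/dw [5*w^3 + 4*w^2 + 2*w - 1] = 15*w^2 + 8*w + 2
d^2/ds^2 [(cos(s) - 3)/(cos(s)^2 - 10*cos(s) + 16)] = (-9*(1 - cos(2*s))^2*cos(s)/4 + (1 - cos(2*s))^2/2 + 629*cos(s)/2 - 33*cos(2*s) + cos(5*s)/2 - 219)/((cos(s) - 8)^3*(cos(s) - 2)^3)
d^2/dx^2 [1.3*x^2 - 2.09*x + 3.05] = 2.60000000000000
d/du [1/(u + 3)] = -1/(u + 3)^2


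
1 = 1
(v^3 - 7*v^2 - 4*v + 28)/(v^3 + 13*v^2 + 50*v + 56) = (v^2 - 9*v + 14)/(v^2 + 11*v + 28)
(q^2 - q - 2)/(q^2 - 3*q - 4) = (q - 2)/(q - 4)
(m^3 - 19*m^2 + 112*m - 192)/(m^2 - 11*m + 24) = m - 8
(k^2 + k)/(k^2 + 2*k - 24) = k*(k + 1)/(k^2 + 2*k - 24)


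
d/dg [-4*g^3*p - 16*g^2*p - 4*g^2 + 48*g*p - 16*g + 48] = -12*g^2*p - 32*g*p - 8*g + 48*p - 16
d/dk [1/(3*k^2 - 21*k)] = (7 - 2*k)/(3*k^2*(k - 7)^2)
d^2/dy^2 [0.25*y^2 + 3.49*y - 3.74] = 0.500000000000000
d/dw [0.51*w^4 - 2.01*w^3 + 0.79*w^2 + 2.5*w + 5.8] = 2.04*w^3 - 6.03*w^2 + 1.58*w + 2.5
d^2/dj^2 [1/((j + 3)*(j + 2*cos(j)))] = 2*((1 - 2*sin(j))*(j + 3)*(j + 2*cos(j)) + (j + 3)^2*(j + 2*cos(j))*cos(j) + (j + 3)^2*(2*sin(j) - 1)^2 + (j + 2*cos(j))^2)/((j + 3)^3*(j + 2*cos(j))^3)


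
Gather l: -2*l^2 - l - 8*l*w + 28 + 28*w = -2*l^2 + l*(-8*w - 1) + 28*w + 28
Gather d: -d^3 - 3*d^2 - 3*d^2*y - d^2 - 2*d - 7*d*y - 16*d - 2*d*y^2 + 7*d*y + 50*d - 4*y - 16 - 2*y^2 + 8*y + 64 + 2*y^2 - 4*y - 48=-d^3 + d^2*(-3*y - 4) + d*(32 - 2*y^2)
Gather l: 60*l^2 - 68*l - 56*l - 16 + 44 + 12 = 60*l^2 - 124*l + 40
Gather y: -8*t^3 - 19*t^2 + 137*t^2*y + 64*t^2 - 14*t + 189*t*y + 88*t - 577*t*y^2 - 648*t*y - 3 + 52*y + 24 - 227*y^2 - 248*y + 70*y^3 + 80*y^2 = -8*t^3 + 45*t^2 + 74*t + 70*y^3 + y^2*(-577*t - 147) + y*(137*t^2 - 459*t - 196) + 21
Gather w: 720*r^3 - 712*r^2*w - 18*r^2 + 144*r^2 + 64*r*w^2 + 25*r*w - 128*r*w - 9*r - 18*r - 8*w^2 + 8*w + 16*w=720*r^3 + 126*r^2 - 27*r + w^2*(64*r - 8) + w*(-712*r^2 - 103*r + 24)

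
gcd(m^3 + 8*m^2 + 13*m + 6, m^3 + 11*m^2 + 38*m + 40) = 1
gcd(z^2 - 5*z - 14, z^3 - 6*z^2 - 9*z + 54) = 1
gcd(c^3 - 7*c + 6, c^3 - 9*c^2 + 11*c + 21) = 1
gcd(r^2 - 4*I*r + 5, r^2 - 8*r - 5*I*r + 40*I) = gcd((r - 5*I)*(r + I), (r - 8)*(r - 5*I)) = r - 5*I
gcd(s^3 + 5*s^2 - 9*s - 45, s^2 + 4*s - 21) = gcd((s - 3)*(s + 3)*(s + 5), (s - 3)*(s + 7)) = s - 3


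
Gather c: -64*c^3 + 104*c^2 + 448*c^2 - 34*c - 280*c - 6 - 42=-64*c^3 + 552*c^2 - 314*c - 48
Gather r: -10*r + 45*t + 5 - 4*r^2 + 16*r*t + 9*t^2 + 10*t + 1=-4*r^2 + r*(16*t - 10) + 9*t^2 + 55*t + 6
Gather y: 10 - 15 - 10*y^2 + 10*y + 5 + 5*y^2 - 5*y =-5*y^2 + 5*y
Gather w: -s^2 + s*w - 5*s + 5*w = -s^2 - 5*s + w*(s + 5)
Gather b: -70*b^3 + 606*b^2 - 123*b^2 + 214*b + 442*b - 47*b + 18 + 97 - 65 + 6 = -70*b^3 + 483*b^2 + 609*b + 56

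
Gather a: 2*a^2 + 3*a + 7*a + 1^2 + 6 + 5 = 2*a^2 + 10*a + 12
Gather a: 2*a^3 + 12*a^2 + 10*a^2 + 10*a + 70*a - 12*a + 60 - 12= 2*a^3 + 22*a^2 + 68*a + 48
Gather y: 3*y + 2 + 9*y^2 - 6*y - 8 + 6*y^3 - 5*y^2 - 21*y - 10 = 6*y^3 + 4*y^2 - 24*y - 16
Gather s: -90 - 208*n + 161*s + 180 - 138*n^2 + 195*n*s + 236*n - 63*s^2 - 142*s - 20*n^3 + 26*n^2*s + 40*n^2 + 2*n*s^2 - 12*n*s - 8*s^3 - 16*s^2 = -20*n^3 - 98*n^2 + 28*n - 8*s^3 + s^2*(2*n - 79) + s*(26*n^2 + 183*n + 19) + 90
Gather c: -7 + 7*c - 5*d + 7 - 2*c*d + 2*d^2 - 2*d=c*(7 - 2*d) + 2*d^2 - 7*d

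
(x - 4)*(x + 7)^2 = x^3 + 10*x^2 - 7*x - 196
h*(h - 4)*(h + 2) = h^3 - 2*h^2 - 8*h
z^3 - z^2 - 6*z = z*(z - 3)*(z + 2)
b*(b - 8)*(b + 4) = b^3 - 4*b^2 - 32*b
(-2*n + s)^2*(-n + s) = -4*n^3 + 8*n^2*s - 5*n*s^2 + s^3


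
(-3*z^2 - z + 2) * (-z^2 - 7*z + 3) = 3*z^4 + 22*z^3 - 4*z^2 - 17*z + 6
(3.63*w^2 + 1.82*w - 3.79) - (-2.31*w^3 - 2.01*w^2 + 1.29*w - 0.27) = 2.31*w^3 + 5.64*w^2 + 0.53*w - 3.52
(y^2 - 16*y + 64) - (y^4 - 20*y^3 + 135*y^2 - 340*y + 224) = -y^4 + 20*y^3 - 134*y^2 + 324*y - 160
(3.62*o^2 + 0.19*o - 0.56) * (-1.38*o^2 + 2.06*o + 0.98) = -4.9956*o^4 + 7.195*o^3 + 4.7118*o^2 - 0.9674*o - 0.5488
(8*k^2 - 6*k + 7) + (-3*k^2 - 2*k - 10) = 5*k^2 - 8*k - 3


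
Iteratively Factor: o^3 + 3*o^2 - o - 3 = (o + 1)*(o^2 + 2*o - 3) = (o - 1)*(o + 1)*(o + 3)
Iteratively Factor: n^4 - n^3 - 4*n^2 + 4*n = (n - 1)*(n^3 - 4*n) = n*(n - 1)*(n^2 - 4) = n*(n - 1)*(n + 2)*(n - 2)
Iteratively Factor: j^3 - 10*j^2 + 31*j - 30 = (j - 5)*(j^2 - 5*j + 6) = (j - 5)*(j - 2)*(j - 3)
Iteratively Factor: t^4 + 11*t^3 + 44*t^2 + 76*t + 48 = (t + 2)*(t^3 + 9*t^2 + 26*t + 24) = (t + 2)*(t + 3)*(t^2 + 6*t + 8) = (t + 2)*(t + 3)*(t + 4)*(t + 2)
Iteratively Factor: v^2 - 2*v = (v - 2)*(v)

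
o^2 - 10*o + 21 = (o - 7)*(o - 3)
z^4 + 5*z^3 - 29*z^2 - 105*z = z*(z - 5)*(z + 3)*(z + 7)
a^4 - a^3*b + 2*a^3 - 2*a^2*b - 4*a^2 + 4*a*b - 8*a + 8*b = (a - 2)*(a + 2)^2*(a - b)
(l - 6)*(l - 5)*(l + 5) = l^3 - 6*l^2 - 25*l + 150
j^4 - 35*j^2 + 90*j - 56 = (j - 4)*(j - 2)*(j - 1)*(j + 7)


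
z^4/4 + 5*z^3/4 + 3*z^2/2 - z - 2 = (z/2 + 1)^2*(z - 1)*(z + 2)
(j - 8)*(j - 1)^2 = j^3 - 10*j^2 + 17*j - 8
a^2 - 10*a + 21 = (a - 7)*(a - 3)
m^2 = m^2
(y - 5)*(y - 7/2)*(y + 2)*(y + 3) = y^4 - 7*y^3/2 - 19*y^2 + 73*y/2 + 105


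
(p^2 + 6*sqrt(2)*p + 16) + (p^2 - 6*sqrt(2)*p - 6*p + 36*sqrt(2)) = 2*p^2 - 6*p + 16 + 36*sqrt(2)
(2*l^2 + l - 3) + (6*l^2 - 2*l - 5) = 8*l^2 - l - 8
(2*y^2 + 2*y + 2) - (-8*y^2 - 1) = 10*y^2 + 2*y + 3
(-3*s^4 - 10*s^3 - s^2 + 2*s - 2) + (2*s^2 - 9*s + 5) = -3*s^4 - 10*s^3 + s^2 - 7*s + 3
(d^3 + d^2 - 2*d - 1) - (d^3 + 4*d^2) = -3*d^2 - 2*d - 1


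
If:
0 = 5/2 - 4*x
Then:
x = 5/8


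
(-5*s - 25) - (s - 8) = -6*s - 17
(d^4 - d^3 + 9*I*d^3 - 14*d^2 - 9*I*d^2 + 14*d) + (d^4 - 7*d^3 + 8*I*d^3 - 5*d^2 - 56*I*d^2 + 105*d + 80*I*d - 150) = 2*d^4 - 8*d^3 + 17*I*d^3 - 19*d^2 - 65*I*d^2 + 119*d + 80*I*d - 150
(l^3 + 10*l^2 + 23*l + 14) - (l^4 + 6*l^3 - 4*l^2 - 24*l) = -l^4 - 5*l^3 + 14*l^2 + 47*l + 14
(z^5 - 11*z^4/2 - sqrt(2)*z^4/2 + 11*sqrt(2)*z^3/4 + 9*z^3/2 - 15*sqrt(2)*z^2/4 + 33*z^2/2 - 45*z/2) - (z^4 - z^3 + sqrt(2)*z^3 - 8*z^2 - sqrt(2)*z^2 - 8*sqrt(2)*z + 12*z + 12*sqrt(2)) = z^5 - 13*z^4/2 - sqrt(2)*z^4/2 + 7*sqrt(2)*z^3/4 + 11*z^3/2 - 11*sqrt(2)*z^2/4 + 49*z^2/2 - 69*z/2 + 8*sqrt(2)*z - 12*sqrt(2)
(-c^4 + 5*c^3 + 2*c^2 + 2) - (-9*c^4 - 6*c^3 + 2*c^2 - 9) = 8*c^4 + 11*c^3 + 11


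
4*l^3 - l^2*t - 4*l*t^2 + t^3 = (-4*l + t)*(-l + t)*(l + t)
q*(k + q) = k*q + q^2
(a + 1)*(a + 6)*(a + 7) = a^3 + 14*a^2 + 55*a + 42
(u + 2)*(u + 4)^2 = u^3 + 10*u^2 + 32*u + 32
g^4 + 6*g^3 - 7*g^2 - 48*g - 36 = (g - 3)*(g + 1)*(g + 2)*(g + 6)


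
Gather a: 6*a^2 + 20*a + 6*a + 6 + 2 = 6*a^2 + 26*a + 8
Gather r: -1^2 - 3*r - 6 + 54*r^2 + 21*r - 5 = 54*r^2 + 18*r - 12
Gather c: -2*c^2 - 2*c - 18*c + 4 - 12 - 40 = -2*c^2 - 20*c - 48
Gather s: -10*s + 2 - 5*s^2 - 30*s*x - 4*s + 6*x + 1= -5*s^2 + s*(-30*x - 14) + 6*x + 3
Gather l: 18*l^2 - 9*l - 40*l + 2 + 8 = 18*l^2 - 49*l + 10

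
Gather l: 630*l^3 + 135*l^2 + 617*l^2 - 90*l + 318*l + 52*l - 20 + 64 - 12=630*l^3 + 752*l^2 + 280*l + 32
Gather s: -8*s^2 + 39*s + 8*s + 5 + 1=-8*s^2 + 47*s + 6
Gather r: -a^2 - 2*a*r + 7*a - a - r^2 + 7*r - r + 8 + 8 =-a^2 + 6*a - r^2 + r*(6 - 2*a) + 16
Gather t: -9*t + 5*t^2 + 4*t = 5*t^2 - 5*t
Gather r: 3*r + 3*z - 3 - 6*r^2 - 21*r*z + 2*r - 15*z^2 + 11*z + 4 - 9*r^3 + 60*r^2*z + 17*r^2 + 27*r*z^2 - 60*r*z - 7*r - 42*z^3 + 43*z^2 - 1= -9*r^3 + r^2*(60*z + 11) + r*(27*z^2 - 81*z - 2) - 42*z^3 + 28*z^2 + 14*z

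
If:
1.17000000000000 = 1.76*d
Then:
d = 0.66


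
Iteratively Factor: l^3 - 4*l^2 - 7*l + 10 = (l + 2)*(l^2 - 6*l + 5) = (l - 1)*(l + 2)*(l - 5)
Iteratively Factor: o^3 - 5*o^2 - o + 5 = (o + 1)*(o^2 - 6*o + 5) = (o - 5)*(o + 1)*(o - 1)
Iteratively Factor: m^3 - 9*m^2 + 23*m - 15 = (m - 3)*(m^2 - 6*m + 5) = (m - 3)*(m - 1)*(m - 5)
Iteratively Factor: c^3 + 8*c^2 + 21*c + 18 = (c + 3)*(c^2 + 5*c + 6) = (c + 3)^2*(c + 2)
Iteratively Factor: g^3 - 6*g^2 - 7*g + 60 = (g - 4)*(g^2 - 2*g - 15) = (g - 4)*(g + 3)*(g - 5)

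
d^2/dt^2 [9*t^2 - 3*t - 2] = 18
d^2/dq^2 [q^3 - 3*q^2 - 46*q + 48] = 6*q - 6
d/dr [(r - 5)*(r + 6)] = 2*r + 1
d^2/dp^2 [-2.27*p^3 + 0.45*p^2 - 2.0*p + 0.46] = 0.9 - 13.62*p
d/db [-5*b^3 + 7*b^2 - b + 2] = -15*b^2 + 14*b - 1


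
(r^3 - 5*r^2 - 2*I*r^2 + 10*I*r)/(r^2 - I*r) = (r^2 - 5*r - 2*I*r + 10*I)/(r - I)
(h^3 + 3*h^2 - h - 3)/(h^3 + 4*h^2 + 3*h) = (h - 1)/h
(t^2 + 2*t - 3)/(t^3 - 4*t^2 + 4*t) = (t^2 + 2*t - 3)/(t*(t^2 - 4*t + 4))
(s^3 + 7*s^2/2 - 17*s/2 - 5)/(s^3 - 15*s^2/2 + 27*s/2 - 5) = (2*s^2 + 11*s + 5)/(2*s^2 - 11*s + 5)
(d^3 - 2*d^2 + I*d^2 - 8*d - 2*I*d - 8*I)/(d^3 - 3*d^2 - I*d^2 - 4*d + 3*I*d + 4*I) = (d^2 + d*(2 + I) + 2*I)/(d^2 + d*(1 - I) - I)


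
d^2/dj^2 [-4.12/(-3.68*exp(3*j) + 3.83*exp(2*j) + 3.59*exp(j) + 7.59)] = ((-136.4544*exp(2*j) + 63.1184*exp(j) + 14.7908)*(-3.68*exp(3*j) + 3.83*exp(2*j) + 3.59*exp(j) + 7.59) - 4.12*(-22.08*exp(2*j) + 15.32*exp(j) + 7.18)*(-11.04*exp(2*j) + 7.66*exp(j) + 3.59)*exp(j))*exp(j)/(-3.68*exp(3*j) + 3.83*exp(2*j) + 3.59*exp(j) + 7.59)^3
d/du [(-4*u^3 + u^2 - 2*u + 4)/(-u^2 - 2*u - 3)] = 2*(2*u^4 + 8*u^3 + 16*u^2 + u + 7)/(u^4 + 4*u^3 + 10*u^2 + 12*u + 9)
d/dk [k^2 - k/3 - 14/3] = 2*k - 1/3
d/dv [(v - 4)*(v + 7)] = 2*v + 3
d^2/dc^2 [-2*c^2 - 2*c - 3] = -4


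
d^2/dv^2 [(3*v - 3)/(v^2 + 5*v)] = 6*(v^3 - 3*v^2 - 15*v - 25)/(v^3*(v^3 + 15*v^2 + 75*v + 125))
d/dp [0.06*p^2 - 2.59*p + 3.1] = 0.12*p - 2.59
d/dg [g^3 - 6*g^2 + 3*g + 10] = 3*g^2 - 12*g + 3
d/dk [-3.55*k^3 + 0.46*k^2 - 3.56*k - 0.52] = -10.65*k^2 + 0.92*k - 3.56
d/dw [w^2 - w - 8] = 2*w - 1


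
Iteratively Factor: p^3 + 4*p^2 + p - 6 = (p + 3)*(p^2 + p - 2) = (p + 2)*(p + 3)*(p - 1)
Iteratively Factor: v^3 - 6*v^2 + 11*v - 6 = (v - 3)*(v^2 - 3*v + 2) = (v - 3)*(v - 2)*(v - 1)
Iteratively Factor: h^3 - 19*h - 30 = (h - 5)*(h^2 + 5*h + 6) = (h - 5)*(h + 2)*(h + 3)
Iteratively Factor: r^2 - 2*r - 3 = (r + 1)*(r - 3)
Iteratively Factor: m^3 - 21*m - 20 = (m + 1)*(m^2 - m - 20) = (m - 5)*(m + 1)*(m + 4)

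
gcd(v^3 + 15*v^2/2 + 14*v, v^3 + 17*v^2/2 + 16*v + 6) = 1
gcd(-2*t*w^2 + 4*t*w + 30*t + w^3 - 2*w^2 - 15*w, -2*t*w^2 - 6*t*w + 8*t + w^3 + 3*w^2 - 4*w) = 2*t - w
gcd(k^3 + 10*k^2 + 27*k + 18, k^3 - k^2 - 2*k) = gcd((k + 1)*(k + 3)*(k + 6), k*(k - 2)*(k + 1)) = k + 1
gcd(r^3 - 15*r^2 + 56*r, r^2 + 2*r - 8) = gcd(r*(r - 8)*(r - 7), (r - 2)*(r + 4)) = 1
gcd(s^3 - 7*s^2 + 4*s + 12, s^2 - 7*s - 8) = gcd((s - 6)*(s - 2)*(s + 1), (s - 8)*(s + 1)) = s + 1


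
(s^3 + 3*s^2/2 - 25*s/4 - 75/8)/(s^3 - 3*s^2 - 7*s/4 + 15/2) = (s + 5/2)/(s - 2)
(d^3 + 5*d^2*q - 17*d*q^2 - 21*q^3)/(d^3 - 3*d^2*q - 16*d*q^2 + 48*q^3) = (-d^2 - 8*d*q - 7*q^2)/(-d^2 + 16*q^2)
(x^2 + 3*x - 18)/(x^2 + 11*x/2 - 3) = 2*(x - 3)/(2*x - 1)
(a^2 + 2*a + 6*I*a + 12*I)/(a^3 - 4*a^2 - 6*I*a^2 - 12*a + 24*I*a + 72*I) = (a + 6*I)/(a^2 - 6*a*(1 + I) + 36*I)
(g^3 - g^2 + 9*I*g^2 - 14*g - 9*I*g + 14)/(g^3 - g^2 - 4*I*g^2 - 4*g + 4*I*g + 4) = (g^2 + 9*I*g - 14)/(g^2 - 4*I*g - 4)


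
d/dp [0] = 0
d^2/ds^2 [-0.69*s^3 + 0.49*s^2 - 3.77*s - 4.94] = 0.98 - 4.14*s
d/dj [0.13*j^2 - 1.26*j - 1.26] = 0.26*j - 1.26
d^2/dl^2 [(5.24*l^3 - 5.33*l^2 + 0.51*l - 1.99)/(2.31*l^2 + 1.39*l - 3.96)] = (1.4210854715202e-14*l^4 + 155.786272*l^3 - 529.311618*l^2 + 482.683014*l - 205.648574)/(12.326391*l^6 + 22.251537*l^5 - 50.003415*l^4 - 73.605365*l^3 + 85.72014*l^2 + 65.392272*l - 62.099136)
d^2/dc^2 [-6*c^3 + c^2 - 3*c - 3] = 2 - 36*c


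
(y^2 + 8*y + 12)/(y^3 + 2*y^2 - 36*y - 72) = 1/(y - 6)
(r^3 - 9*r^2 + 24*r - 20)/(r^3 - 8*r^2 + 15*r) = (r^2 - 4*r + 4)/(r*(r - 3))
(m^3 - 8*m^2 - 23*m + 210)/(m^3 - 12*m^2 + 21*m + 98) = (m^2 - m - 30)/(m^2 - 5*m - 14)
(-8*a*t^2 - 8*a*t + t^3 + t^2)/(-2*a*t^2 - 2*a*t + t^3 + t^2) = (-8*a + t)/(-2*a + t)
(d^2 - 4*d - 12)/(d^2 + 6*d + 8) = (d - 6)/(d + 4)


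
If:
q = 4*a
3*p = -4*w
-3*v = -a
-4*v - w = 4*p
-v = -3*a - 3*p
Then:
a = 0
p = 0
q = 0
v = 0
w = 0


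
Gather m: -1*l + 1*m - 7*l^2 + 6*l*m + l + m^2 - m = -7*l^2 + 6*l*m + m^2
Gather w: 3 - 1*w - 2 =1 - w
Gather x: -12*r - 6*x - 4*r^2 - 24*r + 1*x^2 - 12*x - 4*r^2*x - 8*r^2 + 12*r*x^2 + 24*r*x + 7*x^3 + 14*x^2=-12*r^2 - 36*r + 7*x^3 + x^2*(12*r + 15) + x*(-4*r^2 + 24*r - 18)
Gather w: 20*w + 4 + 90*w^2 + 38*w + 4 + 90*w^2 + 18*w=180*w^2 + 76*w + 8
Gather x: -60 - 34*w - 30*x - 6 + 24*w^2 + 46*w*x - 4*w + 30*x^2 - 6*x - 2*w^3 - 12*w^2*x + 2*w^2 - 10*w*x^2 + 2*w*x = -2*w^3 + 26*w^2 - 38*w + x^2*(30 - 10*w) + x*(-12*w^2 + 48*w - 36) - 66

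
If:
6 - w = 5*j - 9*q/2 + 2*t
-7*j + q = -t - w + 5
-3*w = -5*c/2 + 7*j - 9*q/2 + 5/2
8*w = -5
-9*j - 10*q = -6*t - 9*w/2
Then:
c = -4051/895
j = 4067/2864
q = 6963/1432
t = 30653/2864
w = -5/8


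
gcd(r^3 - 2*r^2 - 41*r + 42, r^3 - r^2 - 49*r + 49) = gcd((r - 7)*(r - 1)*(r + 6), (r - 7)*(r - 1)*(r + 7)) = r^2 - 8*r + 7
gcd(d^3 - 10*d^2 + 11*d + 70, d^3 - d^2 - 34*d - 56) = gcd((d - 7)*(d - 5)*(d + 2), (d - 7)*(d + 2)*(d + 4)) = d^2 - 5*d - 14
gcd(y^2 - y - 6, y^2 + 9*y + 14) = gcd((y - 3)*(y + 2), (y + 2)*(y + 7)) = y + 2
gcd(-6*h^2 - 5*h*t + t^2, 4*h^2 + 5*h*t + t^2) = h + t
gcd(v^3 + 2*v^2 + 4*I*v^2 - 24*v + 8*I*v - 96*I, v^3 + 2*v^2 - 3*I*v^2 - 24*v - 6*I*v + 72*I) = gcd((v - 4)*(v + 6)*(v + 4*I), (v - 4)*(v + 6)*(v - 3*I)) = v^2 + 2*v - 24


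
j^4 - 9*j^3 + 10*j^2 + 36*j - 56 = (j - 7)*(j - 2)^2*(j + 2)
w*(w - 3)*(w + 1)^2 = w^4 - w^3 - 5*w^2 - 3*w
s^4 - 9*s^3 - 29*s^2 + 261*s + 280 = (s - 8)*(s - 7)*(s + 1)*(s + 5)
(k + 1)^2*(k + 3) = k^3 + 5*k^2 + 7*k + 3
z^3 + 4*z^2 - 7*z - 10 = (z - 2)*(z + 1)*(z + 5)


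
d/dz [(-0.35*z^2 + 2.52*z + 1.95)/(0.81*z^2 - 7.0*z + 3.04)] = (0.408799999999999*z^2 - 5.287*z + 21.3108)/(0.6561*z^4 - 11.34*z^3 + 53.9248*z^2 - 42.56*z + 9.2416)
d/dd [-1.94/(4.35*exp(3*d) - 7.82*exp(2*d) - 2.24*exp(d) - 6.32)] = (25.317*exp(2*d) - 30.3416*exp(d) - 4.3456)*exp(d)/(-4.35*exp(3*d) + 7.82*exp(2*d) + 2.24*exp(d) + 6.32)^2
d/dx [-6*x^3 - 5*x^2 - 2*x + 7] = -18*x^2 - 10*x - 2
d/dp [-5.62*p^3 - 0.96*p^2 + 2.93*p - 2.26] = -16.86*p^2 - 1.92*p + 2.93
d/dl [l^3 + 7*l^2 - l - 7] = 3*l^2 + 14*l - 1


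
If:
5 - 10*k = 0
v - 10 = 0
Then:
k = 1/2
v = 10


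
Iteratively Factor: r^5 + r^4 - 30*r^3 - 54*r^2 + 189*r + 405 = (r - 3)*(r^4 + 4*r^3 - 18*r^2 - 108*r - 135) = (r - 3)*(r + 3)*(r^3 + r^2 - 21*r - 45) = (r - 5)*(r - 3)*(r + 3)*(r^2 + 6*r + 9) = (r - 5)*(r - 3)*(r + 3)^2*(r + 3)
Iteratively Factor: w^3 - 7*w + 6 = (w + 3)*(w^2 - 3*w + 2) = (w - 2)*(w + 3)*(w - 1)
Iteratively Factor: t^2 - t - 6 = (t - 3)*(t + 2)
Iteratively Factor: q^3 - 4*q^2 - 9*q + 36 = (q - 4)*(q^2 - 9) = (q - 4)*(q - 3)*(q + 3)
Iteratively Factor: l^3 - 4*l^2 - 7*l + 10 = (l - 5)*(l^2 + l - 2) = (l - 5)*(l - 1)*(l + 2)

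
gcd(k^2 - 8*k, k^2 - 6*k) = k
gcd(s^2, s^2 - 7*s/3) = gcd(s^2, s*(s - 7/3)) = s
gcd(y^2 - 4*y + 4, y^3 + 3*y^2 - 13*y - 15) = 1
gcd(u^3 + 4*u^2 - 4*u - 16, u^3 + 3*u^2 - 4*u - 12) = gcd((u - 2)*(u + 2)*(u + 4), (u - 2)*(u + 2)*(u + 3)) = u^2 - 4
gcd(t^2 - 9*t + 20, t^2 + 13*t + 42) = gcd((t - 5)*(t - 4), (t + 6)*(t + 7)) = 1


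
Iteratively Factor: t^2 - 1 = (t + 1)*(t - 1)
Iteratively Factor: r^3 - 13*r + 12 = (r - 1)*(r^2 + r - 12) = (r - 3)*(r - 1)*(r + 4)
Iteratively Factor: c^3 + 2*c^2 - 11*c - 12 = (c - 3)*(c^2 + 5*c + 4) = (c - 3)*(c + 4)*(c + 1)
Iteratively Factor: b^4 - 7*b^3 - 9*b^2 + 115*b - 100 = (b - 1)*(b^3 - 6*b^2 - 15*b + 100) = (b - 5)*(b - 1)*(b^2 - b - 20) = (b - 5)^2*(b - 1)*(b + 4)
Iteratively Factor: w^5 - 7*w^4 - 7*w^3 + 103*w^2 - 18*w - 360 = (w - 5)*(w^4 - 2*w^3 - 17*w^2 + 18*w + 72) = (w - 5)*(w - 3)*(w^3 + w^2 - 14*w - 24) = (w - 5)*(w - 3)*(w + 2)*(w^2 - w - 12) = (w - 5)*(w - 3)*(w + 2)*(w + 3)*(w - 4)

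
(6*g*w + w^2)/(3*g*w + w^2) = (6*g + w)/(3*g + w)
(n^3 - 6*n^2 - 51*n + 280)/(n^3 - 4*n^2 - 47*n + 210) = (n - 8)/(n - 6)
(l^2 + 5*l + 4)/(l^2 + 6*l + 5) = (l + 4)/(l + 5)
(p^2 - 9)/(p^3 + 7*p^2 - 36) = (p - 3)/(p^2 + 4*p - 12)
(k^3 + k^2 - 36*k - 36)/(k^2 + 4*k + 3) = (k^2 - 36)/(k + 3)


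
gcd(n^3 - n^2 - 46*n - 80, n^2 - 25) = n + 5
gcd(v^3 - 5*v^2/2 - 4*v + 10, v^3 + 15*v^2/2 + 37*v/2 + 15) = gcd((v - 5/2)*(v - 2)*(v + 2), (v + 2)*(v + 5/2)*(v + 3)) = v + 2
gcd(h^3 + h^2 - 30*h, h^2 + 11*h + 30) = h + 6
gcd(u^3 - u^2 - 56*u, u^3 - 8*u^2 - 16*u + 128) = u - 8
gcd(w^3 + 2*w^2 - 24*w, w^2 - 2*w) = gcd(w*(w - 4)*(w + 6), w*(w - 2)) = w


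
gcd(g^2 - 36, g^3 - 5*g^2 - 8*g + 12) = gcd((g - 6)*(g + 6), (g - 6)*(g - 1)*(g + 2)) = g - 6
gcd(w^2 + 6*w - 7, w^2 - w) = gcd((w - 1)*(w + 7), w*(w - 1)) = w - 1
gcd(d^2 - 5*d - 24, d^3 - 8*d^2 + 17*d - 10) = 1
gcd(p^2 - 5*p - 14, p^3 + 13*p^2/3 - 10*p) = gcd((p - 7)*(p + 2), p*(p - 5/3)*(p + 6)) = 1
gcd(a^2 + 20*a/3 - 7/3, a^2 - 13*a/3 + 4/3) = a - 1/3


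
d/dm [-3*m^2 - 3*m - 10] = -6*m - 3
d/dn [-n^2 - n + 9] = -2*n - 1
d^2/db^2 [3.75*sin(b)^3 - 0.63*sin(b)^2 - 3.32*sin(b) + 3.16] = 0.5075*sin(b) + 8.4375*sin(3*b) - 1.26*cos(2*b)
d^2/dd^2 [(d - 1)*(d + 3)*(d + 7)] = 6*d + 18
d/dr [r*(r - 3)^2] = 3*(r - 3)*(r - 1)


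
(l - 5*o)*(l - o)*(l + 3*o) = l^3 - 3*l^2*o - 13*l*o^2 + 15*o^3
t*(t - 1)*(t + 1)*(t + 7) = t^4 + 7*t^3 - t^2 - 7*t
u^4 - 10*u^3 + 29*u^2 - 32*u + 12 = (u - 6)*(u - 2)*(u - 1)^2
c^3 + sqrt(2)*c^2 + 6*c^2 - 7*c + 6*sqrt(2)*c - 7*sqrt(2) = (c - 1)*(c + 7)*(c + sqrt(2))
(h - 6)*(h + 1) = h^2 - 5*h - 6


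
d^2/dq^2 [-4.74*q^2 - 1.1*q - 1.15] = -9.48000000000000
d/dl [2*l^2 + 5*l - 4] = 4*l + 5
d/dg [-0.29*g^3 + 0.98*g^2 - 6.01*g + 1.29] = -0.87*g^2 + 1.96*g - 6.01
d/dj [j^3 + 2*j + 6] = 3*j^2 + 2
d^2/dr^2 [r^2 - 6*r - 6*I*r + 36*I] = 2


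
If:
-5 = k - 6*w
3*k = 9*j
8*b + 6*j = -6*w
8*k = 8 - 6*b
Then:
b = -32/23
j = 47/69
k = 47/23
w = 27/23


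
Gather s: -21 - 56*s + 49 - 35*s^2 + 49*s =-35*s^2 - 7*s + 28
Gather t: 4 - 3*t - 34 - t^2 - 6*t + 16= -t^2 - 9*t - 14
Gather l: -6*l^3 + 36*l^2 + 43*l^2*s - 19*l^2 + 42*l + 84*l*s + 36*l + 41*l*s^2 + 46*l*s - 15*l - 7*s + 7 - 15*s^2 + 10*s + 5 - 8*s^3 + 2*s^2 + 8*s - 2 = -6*l^3 + l^2*(43*s + 17) + l*(41*s^2 + 130*s + 63) - 8*s^3 - 13*s^2 + 11*s + 10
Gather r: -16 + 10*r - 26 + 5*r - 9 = 15*r - 51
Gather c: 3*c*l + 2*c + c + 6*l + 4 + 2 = c*(3*l + 3) + 6*l + 6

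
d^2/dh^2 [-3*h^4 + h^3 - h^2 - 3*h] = -36*h^2 + 6*h - 2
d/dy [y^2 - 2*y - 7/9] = 2*y - 2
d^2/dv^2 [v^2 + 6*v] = 2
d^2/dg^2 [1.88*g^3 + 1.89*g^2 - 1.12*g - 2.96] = 11.28*g + 3.78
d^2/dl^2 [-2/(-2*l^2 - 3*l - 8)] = 4*(-4*l^2 - 6*l + (4*l + 3)^2 - 16)/(2*l^2 + 3*l + 8)^3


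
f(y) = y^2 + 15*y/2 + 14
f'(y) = 2*y + 15/2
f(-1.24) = 6.24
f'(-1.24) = 5.02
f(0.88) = 21.37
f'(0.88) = 9.26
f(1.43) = 26.77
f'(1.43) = 10.36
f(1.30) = 25.44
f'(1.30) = 10.10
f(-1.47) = 5.14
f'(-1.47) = 4.56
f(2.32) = 36.78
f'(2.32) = 12.14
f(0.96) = 22.12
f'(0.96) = 9.42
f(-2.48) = 1.55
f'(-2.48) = 2.54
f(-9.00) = 27.50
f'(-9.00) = -10.50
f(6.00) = 95.00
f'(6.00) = 19.50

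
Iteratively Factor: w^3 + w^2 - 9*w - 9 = (w + 3)*(w^2 - 2*w - 3) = (w + 1)*(w + 3)*(w - 3)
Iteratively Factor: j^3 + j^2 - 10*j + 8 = (j - 2)*(j^2 + 3*j - 4) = (j - 2)*(j + 4)*(j - 1)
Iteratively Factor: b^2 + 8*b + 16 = (b + 4)*(b + 4)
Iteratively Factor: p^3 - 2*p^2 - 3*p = (p)*(p^2 - 2*p - 3) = p*(p + 1)*(p - 3)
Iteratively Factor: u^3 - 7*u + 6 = (u + 3)*(u^2 - 3*u + 2) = (u - 1)*(u + 3)*(u - 2)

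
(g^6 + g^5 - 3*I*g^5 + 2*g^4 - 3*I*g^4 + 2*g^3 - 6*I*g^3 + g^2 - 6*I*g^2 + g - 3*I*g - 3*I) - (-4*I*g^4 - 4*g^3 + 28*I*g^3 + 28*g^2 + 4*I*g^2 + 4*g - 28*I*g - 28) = g^6 + g^5 - 3*I*g^5 + 2*g^4 + I*g^4 + 6*g^3 - 34*I*g^3 - 27*g^2 - 10*I*g^2 - 3*g + 25*I*g + 28 - 3*I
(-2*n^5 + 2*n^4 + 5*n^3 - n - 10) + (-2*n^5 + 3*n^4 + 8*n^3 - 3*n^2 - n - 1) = -4*n^5 + 5*n^4 + 13*n^3 - 3*n^2 - 2*n - 11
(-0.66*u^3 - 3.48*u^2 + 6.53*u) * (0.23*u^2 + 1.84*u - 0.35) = -0.1518*u^5 - 2.0148*u^4 - 4.6703*u^3 + 13.2332*u^2 - 2.2855*u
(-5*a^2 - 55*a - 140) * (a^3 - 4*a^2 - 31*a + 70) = -5*a^5 - 35*a^4 + 235*a^3 + 1915*a^2 + 490*a - 9800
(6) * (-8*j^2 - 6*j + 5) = -48*j^2 - 36*j + 30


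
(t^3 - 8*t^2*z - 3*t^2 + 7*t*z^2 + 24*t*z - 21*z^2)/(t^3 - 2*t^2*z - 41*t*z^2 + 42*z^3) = (t - 3)/(t + 6*z)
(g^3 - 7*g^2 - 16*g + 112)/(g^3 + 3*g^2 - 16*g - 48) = (g - 7)/(g + 3)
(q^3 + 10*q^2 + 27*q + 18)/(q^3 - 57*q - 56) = (q^2 + 9*q + 18)/(q^2 - q - 56)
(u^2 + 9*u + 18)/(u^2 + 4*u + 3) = (u + 6)/(u + 1)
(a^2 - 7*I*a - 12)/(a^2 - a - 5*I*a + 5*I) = (a^2 - 7*I*a - 12)/(a^2 - a - 5*I*a + 5*I)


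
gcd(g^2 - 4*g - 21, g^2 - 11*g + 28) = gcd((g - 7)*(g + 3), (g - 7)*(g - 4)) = g - 7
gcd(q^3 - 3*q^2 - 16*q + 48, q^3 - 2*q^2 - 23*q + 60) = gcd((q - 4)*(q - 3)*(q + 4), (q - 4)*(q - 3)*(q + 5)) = q^2 - 7*q + 12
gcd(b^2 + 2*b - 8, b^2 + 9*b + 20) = b + 4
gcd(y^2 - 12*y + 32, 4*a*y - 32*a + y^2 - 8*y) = y - 8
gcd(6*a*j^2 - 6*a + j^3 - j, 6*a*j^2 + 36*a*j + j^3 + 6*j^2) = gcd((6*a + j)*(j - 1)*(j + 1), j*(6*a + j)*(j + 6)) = 6*a + j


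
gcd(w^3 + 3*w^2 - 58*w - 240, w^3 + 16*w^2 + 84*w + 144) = w + 6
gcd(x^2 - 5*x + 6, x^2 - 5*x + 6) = x^2 - 5*x + 6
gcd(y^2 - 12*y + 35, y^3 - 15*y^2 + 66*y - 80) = y - 5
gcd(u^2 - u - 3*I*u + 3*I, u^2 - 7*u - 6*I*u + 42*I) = 1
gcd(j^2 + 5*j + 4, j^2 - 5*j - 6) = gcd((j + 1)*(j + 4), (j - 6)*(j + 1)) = j + 1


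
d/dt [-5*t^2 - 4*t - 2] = -10*t - 4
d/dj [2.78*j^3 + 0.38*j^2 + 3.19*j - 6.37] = 8.34*j^2 + 0.76*j + 3.19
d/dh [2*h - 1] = 2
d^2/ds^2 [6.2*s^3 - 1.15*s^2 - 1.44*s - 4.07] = 37.2*s - 2.3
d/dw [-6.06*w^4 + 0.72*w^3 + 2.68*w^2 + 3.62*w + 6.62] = -24.24*w^3 + 2.16*w^2 + 5.36*w + 3.62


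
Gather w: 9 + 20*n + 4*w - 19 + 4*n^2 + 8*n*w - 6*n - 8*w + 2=4*n^2 + 14*n + w*(8*n - 4) - 8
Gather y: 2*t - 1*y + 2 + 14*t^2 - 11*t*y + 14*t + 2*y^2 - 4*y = 14*t^2 + 16*t + 2*y^2 + y*(-11*t - 5) + 2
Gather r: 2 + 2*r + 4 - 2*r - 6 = 0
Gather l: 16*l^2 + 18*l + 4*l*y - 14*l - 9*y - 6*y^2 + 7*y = 16*l^2 + l*(4*y + 4) - 6*y^2 - 2*y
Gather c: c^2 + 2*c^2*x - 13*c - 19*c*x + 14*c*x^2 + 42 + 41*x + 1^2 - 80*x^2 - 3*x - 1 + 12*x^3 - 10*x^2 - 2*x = c^2*(2*x + 1) + c*(14*x^2 - 19*x - 13) + 12*x^3 - 90*x^2 + 36*x + 42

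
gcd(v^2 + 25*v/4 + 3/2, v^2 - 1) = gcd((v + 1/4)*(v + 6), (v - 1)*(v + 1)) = 1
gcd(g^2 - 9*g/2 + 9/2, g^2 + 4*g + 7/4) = 1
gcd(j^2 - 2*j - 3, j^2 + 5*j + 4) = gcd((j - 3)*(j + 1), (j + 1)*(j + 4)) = j + 1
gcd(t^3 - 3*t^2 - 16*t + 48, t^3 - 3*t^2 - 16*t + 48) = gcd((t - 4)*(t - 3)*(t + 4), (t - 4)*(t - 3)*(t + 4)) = t^3 - 3*t^2 - 16*t + 48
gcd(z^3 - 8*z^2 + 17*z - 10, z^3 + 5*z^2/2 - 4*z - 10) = z - 2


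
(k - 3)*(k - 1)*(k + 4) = k^3 - 13*k + 12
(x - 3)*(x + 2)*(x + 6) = x^3 + 5*x^2 - 12*x - 36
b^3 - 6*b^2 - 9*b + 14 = (b - 7)*(b - 1)*(b + 2)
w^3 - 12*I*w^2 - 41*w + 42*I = (w - 7*I)*(w - 3*I)*(w - 2*I)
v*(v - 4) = v^2 - 4*v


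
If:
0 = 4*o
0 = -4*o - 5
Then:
No Solution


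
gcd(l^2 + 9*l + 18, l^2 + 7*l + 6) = l + 6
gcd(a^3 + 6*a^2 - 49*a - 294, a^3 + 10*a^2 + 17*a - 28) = a + 7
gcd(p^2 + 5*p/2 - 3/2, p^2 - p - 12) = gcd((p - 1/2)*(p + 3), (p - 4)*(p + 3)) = p + 3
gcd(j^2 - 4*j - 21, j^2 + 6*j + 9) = j + 3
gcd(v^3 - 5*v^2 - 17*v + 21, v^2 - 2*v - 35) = v - 7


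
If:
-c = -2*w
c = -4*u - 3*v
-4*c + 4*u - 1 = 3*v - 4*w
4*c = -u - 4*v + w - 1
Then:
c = -11/39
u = 7/78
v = -1/39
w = -11/78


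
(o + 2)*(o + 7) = o^2 + 9*o + 14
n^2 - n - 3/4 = (n - 3/2)*(n + 1/2)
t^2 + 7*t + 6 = (t + 1)*(t + 6)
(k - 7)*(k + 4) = k^2 - 3*k - 28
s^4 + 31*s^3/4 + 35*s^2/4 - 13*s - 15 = (s - 5/4)*(s + 1)*(s + 2)*(s + 6)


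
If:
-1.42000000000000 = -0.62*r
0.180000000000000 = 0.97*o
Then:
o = 0.19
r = 2.29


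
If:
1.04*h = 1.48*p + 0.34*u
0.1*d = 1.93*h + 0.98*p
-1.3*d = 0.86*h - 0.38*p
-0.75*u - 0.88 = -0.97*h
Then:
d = 0.14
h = -0.11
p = 0.23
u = -1.31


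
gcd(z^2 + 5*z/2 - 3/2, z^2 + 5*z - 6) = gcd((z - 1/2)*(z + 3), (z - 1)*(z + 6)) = 1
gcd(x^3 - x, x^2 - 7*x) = x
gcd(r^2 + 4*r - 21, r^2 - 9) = r - 3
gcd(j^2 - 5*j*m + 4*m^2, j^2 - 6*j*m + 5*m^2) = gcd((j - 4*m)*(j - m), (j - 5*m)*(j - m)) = j - m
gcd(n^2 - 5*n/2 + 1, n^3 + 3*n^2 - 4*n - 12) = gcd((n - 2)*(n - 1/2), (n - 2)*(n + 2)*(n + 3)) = n - 2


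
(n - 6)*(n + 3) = n^2 - 3*n - 18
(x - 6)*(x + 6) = x^2 - 36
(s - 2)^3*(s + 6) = s^4 - 24*s^2 + 64*s - 48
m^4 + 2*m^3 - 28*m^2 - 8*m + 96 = (m - 4)*(m - 2)*(m + 2)*(m + 6)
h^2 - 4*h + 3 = (h - 3)*(h - 1)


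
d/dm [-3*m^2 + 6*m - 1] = 6 - 6*m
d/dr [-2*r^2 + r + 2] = 1 - 4*r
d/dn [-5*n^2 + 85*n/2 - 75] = 85/2 - 10*n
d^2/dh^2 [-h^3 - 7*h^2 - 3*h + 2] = -6*h - 14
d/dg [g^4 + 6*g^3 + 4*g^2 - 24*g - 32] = 4*g^3 + 18*g^2 + 8*g - 24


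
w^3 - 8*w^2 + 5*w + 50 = (w - 5)^2*(w + 2)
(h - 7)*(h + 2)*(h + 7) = h^3 + 2*h^2 - 49*h - 98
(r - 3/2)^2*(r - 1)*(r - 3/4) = r^4 - 19*r^3/4 + 33*r^2/4 - 99*r/16 + 27/16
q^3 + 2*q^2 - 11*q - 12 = (q - 3)*(q + 1)*(q + 4)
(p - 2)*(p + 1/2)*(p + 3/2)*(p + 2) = p^4 + 2*p^3 - 13*p^2/4 - 8*p - 3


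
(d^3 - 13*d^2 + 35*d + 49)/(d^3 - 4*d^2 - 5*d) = (d^2 - 14*d + 49)/(d*(d - 5))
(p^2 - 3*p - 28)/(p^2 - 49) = (p + 4)/(p + 7)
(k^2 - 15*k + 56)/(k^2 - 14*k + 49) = (k - 8)/(k - 7)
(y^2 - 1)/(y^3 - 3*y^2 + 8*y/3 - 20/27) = 27*(y^2 - 1)/(27*y^3 - 81*y^2 + 72*y - 20)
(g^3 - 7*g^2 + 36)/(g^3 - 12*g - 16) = (g^2 - 9*g + 18)/(g^2 - 2*g - 8)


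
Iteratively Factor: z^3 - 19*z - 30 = (z + 3)*(z^2 - 3*z - 10) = (z + 2)*(z + 3)*(z - 5)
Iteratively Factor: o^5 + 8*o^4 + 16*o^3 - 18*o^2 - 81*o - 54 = (o + 3)*(o^4 + 5*o^3 + o^2 - 21*o - 18) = (o - 2)*(o + 3)*(o^3 + 7*o^2 + 15*o + 9) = (o - 2)*(o + 3)^2*(o^2 + 4*o + 3) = (o - 2)*(o + 3)^3*(o + 1)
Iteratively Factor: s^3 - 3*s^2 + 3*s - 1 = (s - 1)*(s^2 - 2*s + 1) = (s - 1)^2*(s - 1)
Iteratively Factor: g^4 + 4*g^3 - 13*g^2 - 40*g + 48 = (g - 3)*(g^3 + 7*g^2 + 8*g - 16) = (g - 3)*(g - 1)*(g^2 + 8*g + 16) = (g - 3)*(g - 1)*(g + 4)*(g + 4)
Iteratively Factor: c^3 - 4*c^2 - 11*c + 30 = (c - 2)*(c^2 - 2*c - 15) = (c - 5)*(c - 2)*(c + 3)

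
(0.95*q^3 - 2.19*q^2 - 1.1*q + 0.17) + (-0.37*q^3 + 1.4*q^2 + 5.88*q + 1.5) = 0.58*q^3 - 0.79*q^2 + 4.78*q + 1.67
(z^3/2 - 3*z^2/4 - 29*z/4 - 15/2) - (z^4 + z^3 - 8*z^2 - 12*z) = -z^4 - z^3/2 + 29*z^2/4 + 19*z/4 - 15/2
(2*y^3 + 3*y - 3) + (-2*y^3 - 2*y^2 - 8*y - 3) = -2*y^2 - 5*y - 6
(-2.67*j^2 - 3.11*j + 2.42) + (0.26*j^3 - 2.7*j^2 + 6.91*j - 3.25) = 0.26*j^3 - 5.37*j^2 + 3.8*j - 0.83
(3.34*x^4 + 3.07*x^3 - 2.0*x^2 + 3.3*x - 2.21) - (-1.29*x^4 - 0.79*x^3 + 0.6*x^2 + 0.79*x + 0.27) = 4.63*x^4 + 3.86*x^3 - 2.6*x^2 + 2.51*x - 2.48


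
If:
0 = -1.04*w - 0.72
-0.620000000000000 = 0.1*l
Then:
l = -6.20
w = -0.69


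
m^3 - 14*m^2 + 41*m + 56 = (m - 8)*(m - 7)*(m + 1)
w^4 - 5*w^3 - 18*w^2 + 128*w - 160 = (w - 4)^2*(w - 2)*(w + 5)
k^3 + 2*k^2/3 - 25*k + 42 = (k - 3)*(k - 7/3)*(k + 6)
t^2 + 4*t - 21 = (t - 3)*(t + 7)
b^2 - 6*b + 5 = (b - 5)*(b - 1)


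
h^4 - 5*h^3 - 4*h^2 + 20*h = h*(h - 5)*(h - 2)*(h + 2)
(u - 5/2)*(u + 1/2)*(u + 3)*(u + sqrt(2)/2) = u^4 + sqrt(2)*u^3/2 + u^3 - 29*u^2/4 + sqrt(2)*u^2/2 - 29*sqrt(2)*u/8 - 15*u/4 - 15*sqrt(2)/8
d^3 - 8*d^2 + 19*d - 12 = (d - 4)*(d - 3)*(d - 1)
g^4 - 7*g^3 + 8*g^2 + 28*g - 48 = (g - 4)*(g - 3)*(g - 2)*(g + 2)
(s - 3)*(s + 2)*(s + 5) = s^3 + 4*s^2 - 11*s - 30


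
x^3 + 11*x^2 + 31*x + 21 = (x + 1)*(x + 3)*(x + 7)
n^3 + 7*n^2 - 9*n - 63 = (n - 3)*(n + 3)*(n + 7)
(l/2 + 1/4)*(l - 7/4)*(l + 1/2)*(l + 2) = l^4/2 + 5*l^3/8 - 3*l^2/2 - 55*l/32 - 7/16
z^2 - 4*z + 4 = (z - 2)^2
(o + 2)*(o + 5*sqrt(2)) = o^2 + 2*o + 5*sqrt(2)*o + 10*sqrt(2)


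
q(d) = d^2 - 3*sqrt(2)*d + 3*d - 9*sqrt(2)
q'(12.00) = 22.76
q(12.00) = 116.36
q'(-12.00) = -25.24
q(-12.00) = 146.18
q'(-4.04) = -9.32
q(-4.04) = 8.61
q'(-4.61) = -10.46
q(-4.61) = 14.25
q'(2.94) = 4.64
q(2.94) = -7.74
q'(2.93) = 4.62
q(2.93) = -7.78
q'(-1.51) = -4.26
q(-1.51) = -8.57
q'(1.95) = 2.66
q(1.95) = -11.35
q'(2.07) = 2.90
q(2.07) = -11.02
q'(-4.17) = -9.58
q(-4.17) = 9.84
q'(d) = 2*d - 3*sqrt(2) + 3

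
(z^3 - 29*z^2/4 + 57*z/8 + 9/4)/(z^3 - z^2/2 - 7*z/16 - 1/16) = 2*(2*z^2 - 15*z + 18)/(4*z^2 - 3*z - 1)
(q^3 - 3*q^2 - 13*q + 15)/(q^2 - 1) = (q^2 - 2*q - 15)/(q + 1)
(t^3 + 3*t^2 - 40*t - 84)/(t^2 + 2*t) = t + 1 - 42/t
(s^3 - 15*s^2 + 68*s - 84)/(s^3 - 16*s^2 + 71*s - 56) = (s^2 - 8*s + 12)/(s^2 - 9*s + 8)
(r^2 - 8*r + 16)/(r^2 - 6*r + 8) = (r - 4)/(r - 2)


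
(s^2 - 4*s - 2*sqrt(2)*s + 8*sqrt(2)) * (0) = 0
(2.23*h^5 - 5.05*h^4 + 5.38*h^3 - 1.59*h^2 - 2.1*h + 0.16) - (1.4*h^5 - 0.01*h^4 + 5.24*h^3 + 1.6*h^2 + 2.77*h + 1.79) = 0.83*h^5 - 5.04*h^4 + 0.14*h^3 - 3.19*h^2 - 4.87*h - 1.63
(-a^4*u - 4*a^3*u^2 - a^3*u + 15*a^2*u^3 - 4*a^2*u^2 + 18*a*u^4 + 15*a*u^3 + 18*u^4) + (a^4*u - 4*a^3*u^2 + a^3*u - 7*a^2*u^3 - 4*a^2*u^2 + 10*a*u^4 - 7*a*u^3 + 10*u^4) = -8*a^3*u^2 + 8*a^2*u^3 - 8*a^2*u^2 + 28*a*u^4 + 8*a*u^3 + 28*u^4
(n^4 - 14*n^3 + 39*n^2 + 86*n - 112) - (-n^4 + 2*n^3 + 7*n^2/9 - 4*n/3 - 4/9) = 2*n^4 - 16*n^3 + 344*n^2/9 + 262*n/3 - 1004/9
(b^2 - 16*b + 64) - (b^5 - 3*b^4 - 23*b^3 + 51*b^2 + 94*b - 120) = -b^5 + 3*b^4 + 23*b^3 - 50*b^2 - 110*b + 184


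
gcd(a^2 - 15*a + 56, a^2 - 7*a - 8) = a - 8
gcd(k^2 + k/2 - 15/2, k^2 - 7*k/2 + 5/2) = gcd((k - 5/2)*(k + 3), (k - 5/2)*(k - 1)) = k - 5/2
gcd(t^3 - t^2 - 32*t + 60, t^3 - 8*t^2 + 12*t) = t - 2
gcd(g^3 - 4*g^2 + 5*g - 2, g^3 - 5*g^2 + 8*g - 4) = g^2 - 3*g + 2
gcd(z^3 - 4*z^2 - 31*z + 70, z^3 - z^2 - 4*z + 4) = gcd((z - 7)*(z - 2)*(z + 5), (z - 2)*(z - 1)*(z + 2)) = z - 2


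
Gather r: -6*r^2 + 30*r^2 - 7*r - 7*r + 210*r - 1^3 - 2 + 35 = 24*r^2 + 196*r + 32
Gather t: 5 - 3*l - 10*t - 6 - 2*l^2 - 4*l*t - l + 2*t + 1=-2*l^2 - 4*l + t*(-4*l - 8)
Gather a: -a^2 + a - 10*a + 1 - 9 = -a^2 - 9*a - 8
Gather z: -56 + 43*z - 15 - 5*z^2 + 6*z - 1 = -5*z^2 + 49*z - 72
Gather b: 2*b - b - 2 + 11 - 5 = b + 4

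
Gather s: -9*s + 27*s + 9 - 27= 18*s - 18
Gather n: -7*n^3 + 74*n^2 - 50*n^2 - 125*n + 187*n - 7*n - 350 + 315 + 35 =-7*n^3 + 24*n^2 + 55*n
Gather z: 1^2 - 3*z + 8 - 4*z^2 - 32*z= -4*z^2 - 35*z + 9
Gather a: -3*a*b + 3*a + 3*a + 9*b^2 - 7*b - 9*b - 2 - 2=a*(6 - 3*b) + 9*b^2 - 16*b - 4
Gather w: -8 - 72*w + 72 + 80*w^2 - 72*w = 80*w^2 - 144*w + 64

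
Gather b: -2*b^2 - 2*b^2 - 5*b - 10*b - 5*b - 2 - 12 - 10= -4*b^2 - 20*b - 24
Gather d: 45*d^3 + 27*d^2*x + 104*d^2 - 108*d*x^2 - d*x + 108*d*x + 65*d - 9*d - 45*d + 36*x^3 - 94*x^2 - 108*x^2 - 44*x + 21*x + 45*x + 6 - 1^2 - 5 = 45*d^3 + d^2*(27*x + 104) + d*(-108*x^2 + 107*x + 11) + 36*x^3 - 202*x^2 + 22*x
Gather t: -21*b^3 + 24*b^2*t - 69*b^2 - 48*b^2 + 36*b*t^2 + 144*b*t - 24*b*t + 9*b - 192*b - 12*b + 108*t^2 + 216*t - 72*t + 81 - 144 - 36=-21*b^3 - 117*b^2 - 195*b + t^2*(36*b + 108) + t*(24*b^2 + 120*b + 144) - 99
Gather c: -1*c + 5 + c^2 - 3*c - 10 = c^2 - 4*c - 5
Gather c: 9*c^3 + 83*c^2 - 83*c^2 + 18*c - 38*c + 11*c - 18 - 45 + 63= 9*c^3 - 9*c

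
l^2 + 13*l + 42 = (l + 6)*(l + 7)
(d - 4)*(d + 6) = d^2 + 2*d - 24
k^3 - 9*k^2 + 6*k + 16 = (k - 8)*(k - 2)*(k + 1)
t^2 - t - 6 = (t - 3)*(t + 2)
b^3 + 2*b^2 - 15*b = b*(b - 3)*(b + 5)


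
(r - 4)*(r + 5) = r^2 + r - 20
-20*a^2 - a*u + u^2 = (-5*a + u)*(4*a + u)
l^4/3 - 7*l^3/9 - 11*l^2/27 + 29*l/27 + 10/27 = (l/3 + 1/3)*(l - 2)*(l - 5/3)*(l + 1/3)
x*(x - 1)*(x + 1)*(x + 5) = x^4 + 5*x^3 - x^2 - 5*x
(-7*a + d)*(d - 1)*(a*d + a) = -7*a^2*d^2 + 7*a^2 + a*d^3 - a*d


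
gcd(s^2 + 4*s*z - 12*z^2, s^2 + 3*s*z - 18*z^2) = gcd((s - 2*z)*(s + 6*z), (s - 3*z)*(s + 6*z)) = s + 6*z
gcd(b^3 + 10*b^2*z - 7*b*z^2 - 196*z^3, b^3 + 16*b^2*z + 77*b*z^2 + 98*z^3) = b^2 + 14*b*z + 49*z^2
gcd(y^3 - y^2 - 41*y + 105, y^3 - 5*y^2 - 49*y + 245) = y^2 + 2*y - 35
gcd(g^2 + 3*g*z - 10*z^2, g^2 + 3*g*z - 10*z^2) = -g^2 - 3*g*z + 10*z^2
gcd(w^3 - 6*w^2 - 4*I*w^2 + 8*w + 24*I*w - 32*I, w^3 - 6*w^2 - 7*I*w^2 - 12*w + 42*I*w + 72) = w - 4*I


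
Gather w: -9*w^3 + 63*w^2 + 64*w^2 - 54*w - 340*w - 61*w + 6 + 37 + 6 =-9*w^3 + 127*w^2 - 455*w + 49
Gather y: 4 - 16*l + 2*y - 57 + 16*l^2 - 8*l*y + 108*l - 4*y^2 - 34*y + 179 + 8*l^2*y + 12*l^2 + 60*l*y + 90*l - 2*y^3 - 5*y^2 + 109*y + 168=28*l^2 + 182*l - 2*y^3 - 9*y^2 + y*(8*l^2 + 52*l + 77) + 294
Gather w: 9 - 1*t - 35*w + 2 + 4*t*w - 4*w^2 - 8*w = -t - 4*w^2 + w*(4*t - 43) + 11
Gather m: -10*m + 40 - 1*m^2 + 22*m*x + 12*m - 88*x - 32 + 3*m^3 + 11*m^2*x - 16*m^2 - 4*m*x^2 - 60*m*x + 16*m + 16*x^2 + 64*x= 3*m^3 + m^2*(11*x - 17) + m*(-4*x^2 - 38*x + 18) + 16*x^2 - 24*x + 8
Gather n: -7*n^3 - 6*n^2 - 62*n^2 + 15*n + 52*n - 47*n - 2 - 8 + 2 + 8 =-7*n^3 - 68*n^2 + 20*n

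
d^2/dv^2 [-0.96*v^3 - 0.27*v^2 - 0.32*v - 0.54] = -5.76*v - 0.54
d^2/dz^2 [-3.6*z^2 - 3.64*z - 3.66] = -7.20000000000000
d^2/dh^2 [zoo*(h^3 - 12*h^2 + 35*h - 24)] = zoo*(h - 4)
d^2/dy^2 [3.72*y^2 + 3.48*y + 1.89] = 7.44000000000000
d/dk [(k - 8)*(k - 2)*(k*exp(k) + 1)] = k^3*exp(k) - 7*k^2*exp(k) - 4*k*exp(k) + 2*k + 16*exp(k) - 10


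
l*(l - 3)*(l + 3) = l^3 - 9*l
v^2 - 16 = (v - 4)*(v + 4)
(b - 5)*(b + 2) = b^2 - 3*b - 10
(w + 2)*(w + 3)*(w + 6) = w^3 + 11*w^2 + 36*w + 36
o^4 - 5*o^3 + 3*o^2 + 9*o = o*(o - 3)^2*(o + 1)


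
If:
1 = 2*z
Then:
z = 1/2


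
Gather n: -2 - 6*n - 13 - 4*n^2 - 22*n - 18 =-4*n^2 - 28*n - 33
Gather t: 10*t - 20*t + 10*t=0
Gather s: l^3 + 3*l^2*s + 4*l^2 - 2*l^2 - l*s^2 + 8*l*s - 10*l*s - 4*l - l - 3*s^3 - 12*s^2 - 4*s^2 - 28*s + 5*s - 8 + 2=l^3 + 2*l^2 - 5*l - 3*s^3 + s^2*(-l - 16) + s*(3*l^2 - 2*l - 23) - 6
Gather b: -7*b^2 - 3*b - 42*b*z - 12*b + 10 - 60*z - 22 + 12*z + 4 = -7*b^2 + b*(-42*z - 15) - 48*z - 8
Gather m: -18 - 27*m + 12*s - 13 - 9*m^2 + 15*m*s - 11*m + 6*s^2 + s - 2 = -9*m^2 + m*(15*s - 38) + 6*s^2 + 13*s - 33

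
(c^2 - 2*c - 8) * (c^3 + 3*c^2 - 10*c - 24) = c^5 + c^4 - 24*c^3 - 28*c^2 + 128*c + 192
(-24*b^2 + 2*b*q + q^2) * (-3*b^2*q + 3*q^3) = 72*b^4*q - 6*b^3*q^2 - 75*b^2*q^3 + 6*b*q^4 + 3*q^5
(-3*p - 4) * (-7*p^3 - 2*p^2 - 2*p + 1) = 21*p^4 + 34*p^3 + 14*p^2 + 5*p - 4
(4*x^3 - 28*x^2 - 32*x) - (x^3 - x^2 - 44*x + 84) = 3*x^3 - 27*x^2 + 12*x - 84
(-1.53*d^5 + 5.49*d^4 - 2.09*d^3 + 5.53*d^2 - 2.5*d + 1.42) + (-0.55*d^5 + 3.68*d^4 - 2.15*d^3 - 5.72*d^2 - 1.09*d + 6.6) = -2.08*d^5 + 9.17*d^4 - 4.24*d^3 - 0.19*d^2 - 3.59*d + 8.02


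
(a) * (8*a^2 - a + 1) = 8*a^3 - a^2 + a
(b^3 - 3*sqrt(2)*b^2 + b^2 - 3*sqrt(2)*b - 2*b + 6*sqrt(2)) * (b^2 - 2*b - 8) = b^5 - 3*sqrt(2)*b^4 - b^4 - 12*b^3 + 3*sqrt(2)*b^3 - 4*b^2 + 36*sqrt(2)*b^2 + 16*b + 12*sqrt(2)*b - 48*sqrt(2)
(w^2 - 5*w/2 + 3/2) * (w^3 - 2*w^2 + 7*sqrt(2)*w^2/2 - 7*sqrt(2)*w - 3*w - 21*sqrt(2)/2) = w^5 - 9*w^4/2 + 7*sqrt(2)*w^4/2 - 63*sqrt(2)*w^3/4 + 7*w^3/2 + 9*w^2/2 + 49*sqrt(2)*w^2/4 - 9*w/2 + 63*sqrt(2)*w/4 - 63*sqrt(2)/4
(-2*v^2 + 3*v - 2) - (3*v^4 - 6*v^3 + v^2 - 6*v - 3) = -3*v^4 + 6*v^3 - 3*v^2 + 9*v + 1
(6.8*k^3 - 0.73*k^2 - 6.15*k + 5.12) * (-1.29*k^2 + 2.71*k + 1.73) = -8.772*k^5 + 19.3697*k^4 + 17.7192*k^3 - 24.5342*k^2 + 3.2357*k + 8.8576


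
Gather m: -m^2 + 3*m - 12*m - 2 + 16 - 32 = -m^2 - 9*m - 18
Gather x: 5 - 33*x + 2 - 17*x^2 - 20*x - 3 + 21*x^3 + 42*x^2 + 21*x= 21*x^3 + 25*x^2 - 32*x + 4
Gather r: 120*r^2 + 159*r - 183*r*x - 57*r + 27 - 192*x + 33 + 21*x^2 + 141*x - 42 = 120*r^2 + r*(102 - 183*x) + 21*x^2 - 51*x + 18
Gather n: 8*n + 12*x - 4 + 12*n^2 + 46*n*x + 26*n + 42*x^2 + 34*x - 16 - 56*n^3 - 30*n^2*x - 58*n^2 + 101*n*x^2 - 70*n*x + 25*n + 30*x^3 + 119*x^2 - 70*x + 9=-56*n^3 + n^2*(-30*x - 46) + n*(101*x^2 - 24*x + 59) + 30*x^3 + 161*x^2 - 24*x - 11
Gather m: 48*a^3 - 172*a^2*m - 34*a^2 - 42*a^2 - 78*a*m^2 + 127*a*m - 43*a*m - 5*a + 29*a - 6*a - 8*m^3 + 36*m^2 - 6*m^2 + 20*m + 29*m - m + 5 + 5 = 48*a^3 - 76*a^2 + 18*a - 8*m^3 + m^2*(30 - 78*a) + m*(-172*a^2 + 84*a + 48) + 10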